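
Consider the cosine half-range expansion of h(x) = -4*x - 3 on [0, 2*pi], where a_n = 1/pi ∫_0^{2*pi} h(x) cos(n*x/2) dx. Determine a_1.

a_1 = 1/pi ∫_0^{2*pi} (-4*x - 3) cos(x/2) dx.
Integrating by parts (boundary term plus one more integral), an antiderivative of (-4*x - 3) cos(x/2) is -8*x*sin(x/2) - 6*sin(x/2) - 16*cos(x/2); evaluating from 0 to 2*pi: ∫_{0}^{2*pi} (-4*x - 3) cos(x/2) dx = (16) - (-16) = 32.
Hence a_1 = (1/pi)·(32) = 32/pi.

32/pi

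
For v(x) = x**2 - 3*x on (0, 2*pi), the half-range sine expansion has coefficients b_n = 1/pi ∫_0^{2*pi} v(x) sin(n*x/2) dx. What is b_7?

b_7 = 1/pi ∫_0^{2*pi} (x**2 - 3*x) sin(7*x/2) dx.
Integrating by parts twice (tabular method), an antiderivative of (x**2 - 3*x) sin(7*x/2) is -2*x**2*cos(7*x/2)/7 + 8*x*sin(7*x/2)/49 + 6*x*cos(7*x/2)/7 - 12*sin(7*x/2)/49 + 16*cos(7*x/2)/343; evaluating from 0 to 2*pi: ∫_{0}^{2*pi} (x**2 - 3*x) sin(7*x/2) dx = (-12*pi/7 - 16/343 + 8*pi**2/7) - (16/343) = -12*pi/7 - 32/343 + 8*pi**2/7.
Hence b_7 = (1/pi)·(-12*pi/7 - 32/343 + 8*pi**2/7) = 4*(-147*pi - 8 + 98*pi**2)/(343*pi).

4*(-147*pi - 8 + 98*pi**2)/(343*pi)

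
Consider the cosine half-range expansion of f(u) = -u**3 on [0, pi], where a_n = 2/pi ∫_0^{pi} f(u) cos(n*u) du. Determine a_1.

a_1 = 2/pi ∫_0^{pi} (-u**3) cos(u) du.
Integrating by parts three times (tabular method), an antiderivative of (-u**3) cos(u) is -u**3*sin(u) - 3*u**2*cos(u) + 6*u*sin(u) + 6*cos(u); evaluating from 0 to pi: ∫_{0}^{pi} (-u**3) cos(u) du = (-6 + 3*pi**2) - (6) = -12 + 3*pi**2.
Hence a_1 = (2/pi)·(-12 + 3*pi**2) = -24/pi + 6*pi.

-24/pi + 6*pi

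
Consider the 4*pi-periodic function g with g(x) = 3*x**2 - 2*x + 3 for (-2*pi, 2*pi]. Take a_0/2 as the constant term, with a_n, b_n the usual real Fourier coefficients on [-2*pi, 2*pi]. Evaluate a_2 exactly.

a_2 = (1/(2*pi)) ∫_{-2*pi}^{2*pi} g(x) cos(x) dx.
Integrating by parts twice (tabular method), an antiderivative of (3*x**2 - 2*x + 3) cos(x) is 3*x**2*sin(x) - 2*x*sin(x) + 6*x*cos(x) - 3*sin(x) - 2*cos(x); evaluating from -2*pi to 2*pi: ∫_{-2*pi}^{2*pi} (3*x**2 - 2*x + 3) cos(x) dx = (-2 + 12*pi) - (-12*pi - 2) = 24*pi.
Hence a_2 = (1/(2*pi))·(24*pi) = 12.

12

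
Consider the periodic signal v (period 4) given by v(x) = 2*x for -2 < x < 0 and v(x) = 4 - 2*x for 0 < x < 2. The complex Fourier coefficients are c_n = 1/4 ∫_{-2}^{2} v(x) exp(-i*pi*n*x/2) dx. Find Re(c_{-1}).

Since v is real-valued, Re(c_{-1}) = 1/4 ∫_{-2}^{2} v(x) cos(-pi*x/2) dx = a_{1}/2.
Split the integral at the breakpoints.
Integrating by parts (boundary term plus one more integral), an antiderivative of (2*x) cos(-pi*x/2) is 4*x*sin(pi*x/2)/pi + 8*cos(pi*x/2)/pi**2; evaluating from -2 to 0: ∫_{-2}^{0} (2*x) cos(-pi*x/2) dx = (8/pi**2) - (-8/pi**2) = 16/pi**2.
Integrating by parts (boundary term plus one more integral), an antiderivative of (4 - 2*x) cos(-pi*x/2) is -4*x*sin(pi*x/2)/pi + 8*sin(pi*x/2)/pi - 8*cos(pi*x/2)/pi**2; evaluating from 0 to 2: ∫_{0}^{2} (4 - 2*x) cos(-pi*x/2) dx = (8/pi**2) - (-8/pi**2) = 16/pi**2.
So ∫_{-2}^{2} v(x) cos(-pi*x/2) dx = 32/pi**2.
Hence Re(c_{-1}) = (1/4)·(32/pi**2) = 8/pi**2.

8/pi**2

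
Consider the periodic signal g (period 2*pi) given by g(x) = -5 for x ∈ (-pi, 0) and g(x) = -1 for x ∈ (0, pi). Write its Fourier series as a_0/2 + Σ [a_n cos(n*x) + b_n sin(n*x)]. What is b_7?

8/(7*pi)

b_7 = 1/pi ∫_{-pi}^{pi} g(x) sin(7*x) dx.
Split the integral at the breakpoints.
Directly, an antiderivative of (-5) sin(7*x) is 5*cos(7*x)/7; evaluating from -pi to 0: ∫_{-pi}^{0} (-5) sin(7*x) dx = (5/7) - (-5/7) = 10/7.
Directly, an antiderivative of (-1) sin(7*x) is cos(7*x)/7; evaluating from 0 to pi: ∫_{0}^{pi} (-1) sin(7*x) dx = (-1/7) - (1/7) = -2/7.
Summing the pieces and multiplying by (1/pi) gives b_7 = 8/(7*pi).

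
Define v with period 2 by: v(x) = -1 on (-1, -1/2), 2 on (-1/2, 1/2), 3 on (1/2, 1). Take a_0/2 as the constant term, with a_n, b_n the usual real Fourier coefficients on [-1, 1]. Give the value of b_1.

b_1 = ∫_{-1}^{1} v(x) sin(pi*x) dx.
Split the integral at the breakpoints.
Directly, an antiderivative of (-1) sin(pi*x) is cos(pi*x)/pi; evaluating from -1 to -1/2: ∫_{-1}^{-1/2} (-1) sin(pi*x) dx = (0) - (-1/pi) = 1/pi.
Directly, an antiderivative of (2) sin(pi*x) is -2*cos(pi*x)/pi; evaluating from -1/2 to 1/2: ∫_{-1/2}^{1/2} (2) sin(pi*x) dx = (0) - (0) = 0.
Directly, an antiderivative of (3) sin(pi*x) is -3*cos(pi*x)/pi; evaluating from 1/2 to 1: ∫_{1/2}^{1} (3) sin(pi*x) dx = (3/pi) - (0) = 3/pi.
Summing the pieces gives b_1 = 4/pi.

4/pi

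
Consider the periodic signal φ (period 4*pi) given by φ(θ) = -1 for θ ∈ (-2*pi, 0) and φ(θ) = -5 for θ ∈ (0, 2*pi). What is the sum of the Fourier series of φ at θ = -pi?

-1

φ is continuous at θ = -pi with value -1, so the series converges to -1 there.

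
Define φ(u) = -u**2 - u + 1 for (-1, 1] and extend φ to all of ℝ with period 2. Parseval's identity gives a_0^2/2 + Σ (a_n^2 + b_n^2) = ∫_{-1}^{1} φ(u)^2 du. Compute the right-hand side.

∫_{-1}^{1} φ(u)^2 du = 26/15.

26/15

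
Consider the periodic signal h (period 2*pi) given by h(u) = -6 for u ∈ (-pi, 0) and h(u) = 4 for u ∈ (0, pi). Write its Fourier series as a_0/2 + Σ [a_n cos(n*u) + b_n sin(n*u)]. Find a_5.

0

a_5 = 1/pi ∫_{-pi}^{pi} h(u) cos(5*u) du.
Split the integral at the breakpoints.
Directly, an antiderivative of (-6) cos(5*u) is -6*sin(5*u)/5; evaluating from -pi to 0: ∫_{-pi}^{0} (-6) cos(5*u) du = (0) - (0) = 0.
Directly, an antiderivative of (4) cos(5*u) is 4*sin(5*u)/5; evaluating from 0 to pi: ∫_{0}^{pi} (4) cos(5*u) du = (0) - (0) = 0.
Summing the pieces and multiplying by (1/pi) gives a_5 = 0.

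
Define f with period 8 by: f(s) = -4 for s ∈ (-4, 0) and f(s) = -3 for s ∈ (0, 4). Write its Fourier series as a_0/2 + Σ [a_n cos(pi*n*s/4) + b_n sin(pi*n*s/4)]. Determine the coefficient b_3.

2/(3*pi)

b_3 = 1/4 ∫_{-4}^{4} f(s) sin(3*pi*s/4) ds.
Split the integral at the breakpoints.
Directly, an antiderivative of (-4) sin(3*pi*s/4) is 16*cos(3*pi*s/4)/(3*pi); evaluating from -4 to 0: ∫_{-4}^{0} (-4) sin(3*pi*s/4) ds = (16/(3*pi)) - (-16/(3*pi)) = 32/(3*pi).
Directly, an antiderivative of (-3) sin(3*pi*s/4) is 4*cos(3*pi*s/4)/pi; evaluating from 0 to 4: ∫_{0}^{4} (-3) sin(3*pi*s/4) ds = (-4/pi) - (4/pi) = -8/pi.
Summing the pieces and multiplying by (1/4) gives b_3 = 2/(3*pi).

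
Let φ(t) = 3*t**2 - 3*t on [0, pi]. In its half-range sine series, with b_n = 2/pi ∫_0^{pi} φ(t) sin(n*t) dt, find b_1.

-24/pi - 6 + 6*pi

b_1 = 2/pi ∫_0^{pi} (3*t**2 - 3*t) sin(t) dt.
Integrating by parts twice (tabular method), an antiderivative of (3*t**2 - 3*t) sin(t) is -3*t**2*cos(t) + 6*t*sin(t) + 3*t*cos(t) - 3*sin(t) + 6*cos(t); evaluating from 0 to pi: ∫_{0}^{pi} (3*t**2 - 3*t) sin(t) dt = (-3*pi - 6 + 3*pi**2) - (6) = -12 - 3*pi + 3*pi**2.
Hence b_1 = (2/pi)·(-12 - 3*pi + 3*pi**2) = -24/pi - 6 + 6*pi.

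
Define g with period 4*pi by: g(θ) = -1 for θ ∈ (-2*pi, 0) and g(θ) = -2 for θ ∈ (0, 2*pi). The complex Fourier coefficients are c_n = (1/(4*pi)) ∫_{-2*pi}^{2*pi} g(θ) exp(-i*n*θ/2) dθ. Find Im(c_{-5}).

-1/(5*pi)

Since g is real-valued, Im(c_{-5}) = -(1/(4*pi)) ∫_{-2*pi}^{2*pi} g(θ) sin(-5*θ/2) dθ = b_{5}/2.
Split the integral at the breakpoints.
Directly, an antiderivative of (-1) sin(-5*θ/2) is -2*cos(5*θ/2)/5; evaluating from -2*pi to 0: ∫_{-2*pi}^{0} (-1) sin(-5*θ/2) dθ = (-2/5) - (2/5) = -4/5.
Directly, an antiderivative of (-2) sin(-5*θ/2) is -4*cos(5*θ/2)/5; evaluating from 0 to 2*pi: ∫_{0}^{2*pi} (-2) sin(-5*θ/2) dθ = (4/5) - (-4/5) = 8/5.
So ∫_{-2*pi}^{2*pi} g(θ) sin(-5*θ/2) dθ = 4/5.
Hence Im(c_{-5}) = (-1/(4*pi))·(4/5) = -1/(5*pi).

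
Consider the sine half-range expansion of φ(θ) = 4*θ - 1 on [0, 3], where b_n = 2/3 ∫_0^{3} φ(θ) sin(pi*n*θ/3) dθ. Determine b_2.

b_2 = 2/3 ∫_0^{3} (4*θ - 1) sin(2*pi*θ/3) dθ.
Integrating by parts (boundary term plus one more integral), an antiderivative of (4*θ - 1) sin(2*pi*θ/3) is -6*θ*cos(2*pi*θ/3)/pi + 9*sin(2*pi*θ/3)/pi**2 + 3*cos(2*pi*θ/3)/(2*pi); evaluating from 0 to 3: ∫_{0}^{3} (4*θ - 1) sin(2*pi*θ/3) dθ = (-33/(2*pi)) - (3/(2*pi)) = -18/pi.
Hence b_2 = (2/3)·(-18/pi) = -12/pi.

-12/pi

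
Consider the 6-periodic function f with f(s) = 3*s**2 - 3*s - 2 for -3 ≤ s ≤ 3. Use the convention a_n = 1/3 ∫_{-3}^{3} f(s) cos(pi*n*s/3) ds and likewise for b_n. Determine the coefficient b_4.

9/(2*pi)

b_4 = 1/3 ∫_{-3}^{3} f(s) sin(4*pi*s/3) ds.
Integrating by parts twice (tabular method), an antiderivative of (3*s**2 - 3*s - 2) sin(4*pi*s/3) is -9*s**2*cos(4*pi*s/3)/(4*pi) + 27*s*sin(4*pi*s/3)/(8*pi**2) + 9*s*cos(4*pi*s/3)/(4*pi) - 27*sin(4*pi*s/3)/(16*pi**2) + 81*cos(4*pi*s/3)/(32*pi**3) + 3*cos(4*pi*s/3)/(2*pi); evaluating from -3 to 3: ∫_{-3}^{3} (3*s**2 - 3*s - 2) sin(4*pi*s/3) ds = (-12/pi + 81/(32*pi**3)) - (3*(27 - 272*pi**2)/(32*pi**3)) = 27/(2*pi).
Hence b_4 = (1/3)·(27/(2*pi)) = 9/(2*pi).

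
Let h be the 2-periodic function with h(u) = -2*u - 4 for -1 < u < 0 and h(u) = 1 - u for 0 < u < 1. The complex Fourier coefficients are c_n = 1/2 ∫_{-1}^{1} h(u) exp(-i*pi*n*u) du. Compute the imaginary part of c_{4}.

-3/(8*pi)

Since h is real-valued, Im(c_{4}) = -1/2 ∫_{-1}^{1} h(u) sin(4*pi*u) du = -b_{4}/2.
Split the integral at the breakpoints.
Integrating by parts (boundary term plus one more integral), an antiderivative of (-2*u - 4) sin(4*pi*u) is u*cos(4*pi*u)/(2*pi) - sin(4*pi*u)/(8*pi**2) + cos(4*pi*u)/pi; evaluating from -1 to 0: ∫_{-1}^{0} (-2*u - 4) sin(4*pi*u) du = (1/pi) - (1/(2*pi)) = 1/(2*pi).
Integrating by parts (boundary term plus one more integral), an antiderivative of (1 - u) sin(4*pi*u) is u*cos(4*pi*u)/(4*pi) - sin(4*pi*u)/(16*pi**2) - cos(4*pi*u)/(4*pi); evaluating from 0 to 1: ∫_{0}^{1} (1 - u) sin(4*pi*u) du = (0) - (-1/(4*pi)) = 1/(4*pi).
So ∫_{-1}^{1} h(u) sin(4*pi*u) du = 3/(4*pi).
Hence Im(c_{4}) = (-1/2)·(3/(4*pi)) = -3/(8*pi).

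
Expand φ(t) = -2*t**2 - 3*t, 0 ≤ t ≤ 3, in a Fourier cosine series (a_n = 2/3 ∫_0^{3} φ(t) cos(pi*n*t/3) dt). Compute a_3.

12/pi**2

a_3 = 2/3 ∫_0^{3} (-2*t**2 - 3*t) cos(pi*t) dt.
Integrating by parts twice (tabular method), an antiderivative of (-2*t**2 - 3*t) cos(pi*t) is -2*t**2*sin(pi*t)/pi - 3*t*sin(pi*t)/pi - 4*t*cos(pi*t)/pi**2 + 4*sin(pi*t)/pi**3 - 3*cos(pi*t)/pi**2; evaluating from 0 to 3: ∫_{0}^{3} (-2*t**2 - 3*t) cos(pi*t) dt = (15/pi**2) - (-3/pi**2) = 18/pi**2.
Hence a_3 = (2/3)·(18/pi**2) = 12/pi**2.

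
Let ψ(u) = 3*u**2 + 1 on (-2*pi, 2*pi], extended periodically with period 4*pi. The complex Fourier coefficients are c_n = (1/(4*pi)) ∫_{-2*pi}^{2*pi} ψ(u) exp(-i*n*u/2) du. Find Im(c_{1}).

Since ψ is real-valued, Im(c_{1}) = -(1/(4*pi)) ∫_{-2*pi}^{2*pi} ψ(u) sin(u/2) du = -b_{1}/2.
(ψ is even, so the integrand is odd over a symmetric interval and the integral vanishes.)

0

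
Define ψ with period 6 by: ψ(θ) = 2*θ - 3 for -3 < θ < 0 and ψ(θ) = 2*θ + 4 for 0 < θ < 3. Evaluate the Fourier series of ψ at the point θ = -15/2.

θ = -15/2 differs from θ = -3/2 by -1 full period(s), and the series is 6-periodic.
ψ is continuous at θ = -3/2 with value -6, so the series converges to -6 there.

-6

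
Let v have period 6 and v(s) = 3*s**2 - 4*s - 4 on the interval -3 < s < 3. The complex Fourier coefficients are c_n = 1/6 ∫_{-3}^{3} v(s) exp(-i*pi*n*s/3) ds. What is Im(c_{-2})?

6/pi

Since v is real-valued, Im(c_{-2}) = -1/6 ∫_{-3}^{3} v(s) sin(-2*pi*s/3) ds = b_{2}/2.
Integrating by parts twice (tabular method), an antiderivative of (3*s**2 - 4*s - 4) sin(-2*pi*s/3) is 9*s**2*cos(2*pi*s/3)/(2*pi) - 27*s*sin(2*pi*s/3)/(2*pi**2) - 6*s*cos(2*pi*s/3)/pi + 9*sin(2*pi*s/3)/pi**2 - 6*cos(2*pi*s/3)/pi - 81*cos(2*pi*s/3)/(4*pi**3); evaluating from -3 to 3: ∫_{-3}^{3} (3*s**2 - 4*s - 4) sin(-2*pi*s/3) ds = (3*(-27 + 22*pi**2)/(4*pi**3)) - (3*(-27 + 70*pi**2)/(4*pi**3)) = -36/pi.
Hence Im(c_{-2}) = (-1/6)·(-36/pi) = 6/pi.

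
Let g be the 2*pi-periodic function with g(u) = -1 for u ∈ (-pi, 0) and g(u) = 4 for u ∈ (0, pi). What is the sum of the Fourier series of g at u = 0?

3/2

At u = 0 the one-sided limits are g(0^-) = -1 and g(0^+) = 4.
By Dirichlet's theorem the series converges to their average, [(-1) + (4)]/2 = 3/2.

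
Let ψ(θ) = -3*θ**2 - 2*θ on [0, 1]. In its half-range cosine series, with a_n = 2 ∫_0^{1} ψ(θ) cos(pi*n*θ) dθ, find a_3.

20/(9*pi**2)

a_3 = 2 ∫_0^{1} (-3*θ**2 - 2*θ) cos(3*pi*θ) dθ.
Integrating by parts twice (tabular method), an antiderivative of (-3*θ**2 - 2*θ) cos(3*pi*θ) is -θ**2*sin(3*pi*θ)/pi - 2*θ*sin(3*pi*θ)/(3*pi) - 2*θ*cos(3*pi*θ)/(3*pi**2) + 2*sin(3*pi*θ)/(9*pi**3) - 2*cos(3*pi*θ)/(9*pi**2); evaluating from 0 to 1: ∫_{0}^{1} (-3*θ**2 - 2*θ) cos(3*pi*θ) dθ = (8/(9*pi**2)) - (-2/(9*pi**2)) = 10/(9*pi**2).
Hence a_3 = 2·(10/(9*pi**2)) = 20/(9*pi**2).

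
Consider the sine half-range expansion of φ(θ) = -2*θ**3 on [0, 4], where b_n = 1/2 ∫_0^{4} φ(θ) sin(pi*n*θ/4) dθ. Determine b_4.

b_4 = 1/2 ∫_0^{4} (-2*θ**3) sin(pi*θ) dθ.
Integrating by parts three times (tabular method), an antiderivative of (-2*θ**3) sin(pi*θ) is 2*θ**3*cos(pi*θ)/pi - 6*θ**2*sin(pi*θ)/pi**2 - 12*θ*cos(pi*θ)/pi**3 + 12*sin(pi*θ)/pi**4; evaluating from 0 to 4: ∫_{0}^{4} (-2*θ**3) sin(pi*θ) dθ = (-48/pi**3 + 128/pi) - (0) = -48/pi**3 + 128/pi.
Hence b_4 = (1/2)·(-48/pi**3 + 128/pi) = -24/pi**3 + 64/pi.

-24/pi**3 + 64/pi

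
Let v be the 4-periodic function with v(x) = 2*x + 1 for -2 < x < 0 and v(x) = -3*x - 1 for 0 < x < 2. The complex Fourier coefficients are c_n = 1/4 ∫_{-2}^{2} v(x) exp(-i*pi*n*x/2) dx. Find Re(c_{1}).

10/pi**2

Since v is real-valued, Re(c_{1}) = 1/4 ∫_{-2}^{2} v(x) cos(pi*x/2) dx = a_{1}/2.
Split the integral at the breakpoints.
Integrating by parts (boundary term plus one more integral), an antiderivative of (2*x + 1) cos(pi*x/2) is 4*x*sin(pi*x/2)/pi + 2*sin(pi*x/2)/pi + 8*cos(pi*x/2)/pi**2; evaluating from -2 to 0: ∫_{-2}^{0} (2*x + 1) cos(pi*x/2) dx = (8/pi**2) - (-8/pi**2) = 16/pi**2.
Integrating by parts (boundary term plus one more integral), an antiderivative of (-3*x - 1) cos(pi*x/2) is -6*x*sin(pi*x/2)/pi - 2*sin(pi*x/2)/pi - 12*cos(pi*x/2)/pi**2; evaluating from 0 to 2: ∫_{0}^{2} (-3*x - 1) cos(pi*x/2) dx = (12/pi**2) - (-12/pi**2) = 24/pi**2.
So ∫_{-2}^{2} v(x) cos(pi*x/2) dx = 40/pi**2.
Hence Re(c_{1}) = (1/4)·(40/pi**2) = 10/pi**2.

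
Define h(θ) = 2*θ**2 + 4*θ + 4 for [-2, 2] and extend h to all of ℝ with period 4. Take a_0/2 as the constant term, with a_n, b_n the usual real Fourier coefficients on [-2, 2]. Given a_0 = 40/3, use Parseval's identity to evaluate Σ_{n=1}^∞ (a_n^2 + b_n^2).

Parseval: a_0^2/2 + Σ_{n≥1} (a_n^2+b_n^2) = 1/2 ∫_{-2}^{2} h(θ)^2 dθ = 2144/15.
Subtract a_0^2/2 = 800/9: Σ (a_n^2+b_n^2) = 2432/45.

2432/45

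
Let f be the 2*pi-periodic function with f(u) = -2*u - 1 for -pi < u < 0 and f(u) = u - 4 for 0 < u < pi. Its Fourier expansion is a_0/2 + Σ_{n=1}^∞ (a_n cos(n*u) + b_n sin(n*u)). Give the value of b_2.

1/2

b_2 = 1/pi ∫_{-pi}^{pi} f(u) sin(2*u) du.
Split the integral at the breakpoints.
Integrating by parts (boundary term plus one more integral), an antiderivative of (-2*u - 1) sin(2*u) is u*cos(2*u) - sin(2*u)/2 + cos(2*u)/2; evaluating from -pi to 0: ∫_{-pi}^{0} (-2*u - 1) sin(2*u) du = (1/2) - (1/2 - pi) = pi.
Integrating by parts (boundary term plus one more integral), an antiderivative of (u - 4) sin(2*u) is -u*cos(2*u)/2 + sin(2*u)/4 + 2*cos(2*u); evaluating from 0 to pi: ∫_{0}^{pi} (u - 4) sin(2*u) du = (2 - pi/2) - (2) = -pi/2.
Summing the pieces and multiplying by (1/pi) gives b_2 = 1/2.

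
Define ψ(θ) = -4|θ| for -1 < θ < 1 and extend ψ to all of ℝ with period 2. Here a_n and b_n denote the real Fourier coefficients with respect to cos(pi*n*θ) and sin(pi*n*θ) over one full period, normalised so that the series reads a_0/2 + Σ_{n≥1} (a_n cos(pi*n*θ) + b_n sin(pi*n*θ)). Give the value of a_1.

a_1 = ∫_{-1}^{1} ψ(θ) cos(pi*θ) dθ.
ψ is even and cos(pi*θ) is even, so the integrand is even and a_1 = 2 ∫_0^{1} ψ(θ) cos(pi*θ) dθ.
Integrating by parts (boundary term plus one more integral), an antiderivative of (-4*θ) cos(pi*θ) is -4*θ*sin(pi*θ)/pi - 4*cos(pi*θ)/pi**2; evaluating from 0 to 1: ∫_{0}^{1} (-4*θ) cos(pi*θ) dθ = (4/pi**2) - (-4/pi**2) = 8/pi**2.
Hence a_1 = 2·(8/pi**2) = 16/pi**2.

16/pi**2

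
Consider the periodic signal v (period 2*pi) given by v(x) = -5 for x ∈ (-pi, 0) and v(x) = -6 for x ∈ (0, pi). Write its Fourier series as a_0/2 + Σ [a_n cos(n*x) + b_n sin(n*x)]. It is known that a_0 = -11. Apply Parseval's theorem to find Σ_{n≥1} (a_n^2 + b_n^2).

1/2

Parseval: a_0^2/2 + Σ_{n≥1} (a_n^2+b_n^2) = 1/pi ∫_{-pi}^{pi} v(x)^2 dx = 61.
Subtract a_0^2/2 = 121/2: Σ (a_n^2+b_n^2) = 1/2.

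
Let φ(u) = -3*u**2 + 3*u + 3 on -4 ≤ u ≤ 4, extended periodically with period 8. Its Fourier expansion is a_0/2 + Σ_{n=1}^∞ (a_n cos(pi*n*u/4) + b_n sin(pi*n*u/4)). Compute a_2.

-48/pi**2

a_2 = 1/4 ∫_{-4}^{4} φ(u) cos(pi*u/2) du.
Integrating by parts twice (tabular method), an antiderivative of (-3*u**2 + 3*u + 3) cos(pi*u/2) is -6*u**2*sin(pi*u/2)/pi + 6*u*sin(pi*u/2)/pi - 24*u*cos(pi*u/2)/pi**2 + 48*sin(pi*u/2)/pi**3 + 6*sin(pi*u/2)/pi + 12*cos(pi*u/2)/pi**2; evaluating from -4 to 4: ∫_{-4}^{4} (-3*u**2 + 3*u + 3) cos(pi*u/2) du = (-84/pi**2) - (108/pi**2) = -192/pi**2.
Hence a_2 = (1/4)·(-192/pi**2) = -48/pi**2.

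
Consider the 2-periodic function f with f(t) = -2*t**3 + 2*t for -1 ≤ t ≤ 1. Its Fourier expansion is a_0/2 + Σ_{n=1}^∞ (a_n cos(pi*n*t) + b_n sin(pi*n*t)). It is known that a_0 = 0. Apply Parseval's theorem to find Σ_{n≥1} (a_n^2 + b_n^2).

Parseval: a_0^2/2 + Σ_{n≥1} (a_n^2+b_n^2) = ∫_{-1}^{1} f(t)^2 dt = 64/105.
Subtract a_0^2/2 = 0: Σ (a_n^2+b_n^2) = 64/105.

64/105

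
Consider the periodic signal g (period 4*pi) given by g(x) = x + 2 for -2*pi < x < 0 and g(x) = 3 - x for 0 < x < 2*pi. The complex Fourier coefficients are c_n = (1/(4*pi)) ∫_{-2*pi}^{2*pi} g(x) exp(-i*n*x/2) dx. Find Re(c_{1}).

4/pi

Since g is real-valued, Re(c_{1}) = (1/(4*pi)) ∫_{-2*pi}^{2*pi} g(x) cos(x/2) dx = a_{1}/2.
Split the integral at the breakpoints.
Integrating by parts (boundary term plus one more integral), an antiderivative of (x + 2) cos(x/2) is 2*x*sin(x/2) + 4*sin(x/2) + 4*cos(x/2); evaluating from -2*pi to 0: ∫_{-2*pi}^{0} (x + 2) cos(x/2) dx = (4) - (-4) = 8.
Integrating by parts (boundary term plus one more integral), an antiderivative of (3 - x) cos(x/2) is -2*x*sin(x/2) + 6*sin(x/2) - 4*cos(x/2); evaluating from 0 to 2*pi: ∫_{0}^{2*pi} (3 - x) cos(x/2) dx = (4) - (-4) = 8.
So ∫_{-2*pi}^{2*pi} g(x) cos(x/2) dx = 16.
Hence Re(c_{1}) = (1/(4*pi))·(16) = 4/pi.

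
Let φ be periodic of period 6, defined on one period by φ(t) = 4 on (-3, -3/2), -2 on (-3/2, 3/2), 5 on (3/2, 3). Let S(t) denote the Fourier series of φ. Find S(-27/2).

t = -27/2 differs from t = -3/2 by -2 full period(s), and the series is 6-periodic.
At t = -3/2 the one-sided limits are φ(-3/2^-) = 4 and φ(-3/2^+) = -2.
By Dirichlet's theorem the series converges to their average, [(4) + (-2)]/2 = 1.

1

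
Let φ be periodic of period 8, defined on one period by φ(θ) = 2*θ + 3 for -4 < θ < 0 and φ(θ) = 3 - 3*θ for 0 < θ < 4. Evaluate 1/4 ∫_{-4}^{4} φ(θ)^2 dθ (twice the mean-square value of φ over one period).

1/4 ∫_{-4}^{4} φ(θ)^2 dθ = 1/4 · (328/3) = 82/3.

82/3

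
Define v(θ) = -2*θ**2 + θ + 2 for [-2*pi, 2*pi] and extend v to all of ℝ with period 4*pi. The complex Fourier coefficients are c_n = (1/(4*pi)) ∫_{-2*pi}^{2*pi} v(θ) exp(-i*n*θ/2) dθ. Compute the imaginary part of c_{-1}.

2

Since v is real-valued, Im(c_{-1}) = -(1/(4*pi)) ∫_{-2*pi}^{2*pi} v(θ) sin(-θ/2) dθ = b_{1}/2.
Integrating by parts twice (tabular method), an antiderivative of (-2*θ**2 + θ + 2) sin(-θ/2) is -4*θ**2*cos(θ/2) + 16*θ*sin(θ/2) + 2*θ*cos(θ/2) - 4*sin(θ/2) + 36*cos(θ/2); evaluating from -2*pi to 2*pi: ∫_{-2*pi}^{2*pi} (-2*θ**2 + θ + 2) sin(-θ/2) dθ = (-36 - 4*pi + 16*pi**2) - (-36 + 4*pi + 16*pi**2) = -8*pi.
Hence Im(c_{-1}) = (-1/(4*pi))·(-8*pi) = 2.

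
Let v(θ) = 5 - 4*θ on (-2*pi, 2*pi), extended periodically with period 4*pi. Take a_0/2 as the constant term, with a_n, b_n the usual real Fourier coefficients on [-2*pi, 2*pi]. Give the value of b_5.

b_5 = (1/(2*pi)) ∫_{-2*pi}^{2*pi} v(θ) sin(5*θ/2) dθ.
Integrating by parts (boundary term plus one more integral), an antiderivative of (5 - 4*θ) sin(5*θ/2) is 8*θ*cos(5*θ/2)/5 - 16*sin(5*θ/2)/25 - 2*cos(5*θ/2); evaluating from -2*pi to 2*pi: ∫_{-2*pi}^{2*pi} (5 - 4*θ) sin(5*θ/2) dθ = (2 - 16*pi/5) - (2 + 16*pi/5) = -32*pi/5.
Hence b_5 = (1/(2*pi))·(-32*pi/5) = -16/5.

-16/5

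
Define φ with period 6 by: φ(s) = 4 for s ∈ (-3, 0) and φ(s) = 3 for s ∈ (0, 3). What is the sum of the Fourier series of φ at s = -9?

s = -9 differs from s = 3 by -2 full period(s), and the series is 6-periodic.
At s = 3 the one-sided limits are φ(3^-) = 3 and φ(3^+) = 4.
By Dirichlet's theorem the series converges to their average, [(3) + (4)]/2 = 7/2.

7/2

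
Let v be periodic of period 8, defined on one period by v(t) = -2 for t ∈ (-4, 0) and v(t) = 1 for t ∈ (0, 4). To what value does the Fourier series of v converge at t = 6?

-2

t = 6 differs from t = -2 by 1 full period(s), and the series is 8-periodic.
v is continuous at t = -2 with value -2, so the series converges to -2 there.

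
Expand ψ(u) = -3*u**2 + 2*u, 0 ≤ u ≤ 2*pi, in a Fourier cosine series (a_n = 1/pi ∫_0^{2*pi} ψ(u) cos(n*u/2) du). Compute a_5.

16*(-1 + 3*pi)/(25*pi)

a_5 = 1/pi ∫_0^{2*pi} (-3*u**2 + 2*u) cos(5*u/2) du.
Integrating by parts twice (tabular method), an antiderivative of (-3*u**2 + 2*u) cos(5*u/2) is -6*u**2*sin(5*u/2)/5 + 4*u*sin(5*u/2)/5 - 24*u*cos(5*u/2)/25 + 48*sin(5*u/2)/125 + 8*cos(5*u/2)/25; evaluating from 0 to 2*pi: ∫_{0}^{2*pi} (-3*u**2 + 2*u) cos(5*u/2) du = (-8/25 + 48*pi/25) - (8/25) = -16/25 + 48*pi/25.
Hence a_5 = (1/pi)·(-16/25 + 48*pi/25) = 16*(-1 + 3*pi)/(25*pi).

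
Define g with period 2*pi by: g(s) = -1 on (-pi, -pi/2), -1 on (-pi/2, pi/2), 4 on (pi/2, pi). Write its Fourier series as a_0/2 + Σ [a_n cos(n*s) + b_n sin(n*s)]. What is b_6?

-5/(3*pi)

b_6 = 1/pi ∫_{-pi}^{pi} g(s) sin(6*s) ds.
Split the integral at the breakpoints.
Directly, an antiderivative of (-1) sin(6*s) is cos(6*s)/6; evaluating from -pi to -pi/2: ∫_{-pi}^{-pi/2} (-1) sin(6*s) ds = (-1/6) - (1/6) = -1/3.
Directly, an antiderivative of (-1) sin(6*s) is cos(6*s)/6; evaluating from -pi/2 to pi/2: ∫_{-pi/2}^{pi/2} (-1) sin(6*s) ds = (-1/6) - (-1/6) = 0.
Directly, an antiderivative of (4) sin(6*s) is -2*cos(6*s)/3; evaluating from pi/2 to pi: ∫_{pi/2}^{pi} (4) sin(6*s) ds = (-2/3) - (2/3) = -4/3.
Summing the pieces and multiplying by (1/pi) gives b_6 = -5/(3*pi).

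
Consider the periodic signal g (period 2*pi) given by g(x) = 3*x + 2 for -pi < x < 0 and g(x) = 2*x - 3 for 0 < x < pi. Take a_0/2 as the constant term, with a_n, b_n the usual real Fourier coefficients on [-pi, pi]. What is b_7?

b_7 = 1/pi ∫_{-pi}^{pi} g(x) sin(7*x) dx.
Split the integral at the breakpoints.
Integrating by parts (boundary term plus one more integral), an antiderivative of (3*x + 2) sin(7*x) is -3*x*cos(7*x)/7 + 3*sin(7*x)/49 - 2*cos(7*x)/7; evaluating from -pi to 0: ∫_{-pi}^{0} (3*x + 2) sin(7*x) dx = (-2/7) - (2/7 - 3*pi/7) = -4/7 + 3*pi/7.
Integrating by parts (boundary term plus one more integral), an antiderivative of (2*x - 3) sin(7*x) is -2*x*cos(7*x)/7 + 2*sin(7*x)/49 + 3*cos(7*x)/7; evaluating from 0 to pi: ∫_{0}^{pi} (2*x - 3) sin(7*x) dx = (-3/7 + 2*pi/7) - (3/7) = -6/7 + 2*pi/7.
Summing the pieces and multiplying by (1/pi) gives b_7 = 5*(-2 + pi)/(7*pi).

5*(-2 + pi)/(7*pi)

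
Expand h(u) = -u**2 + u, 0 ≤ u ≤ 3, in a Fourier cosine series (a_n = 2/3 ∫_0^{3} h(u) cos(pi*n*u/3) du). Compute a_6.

-1/pi**2

a_6 = 2/3 ∫_0^{3} (-u**2 + u) cos(2*pi*u) du.
Integrating by parts twice (tabular method), an antiderivative of (-u**2 + u) cos(2*pi*u) is -u**2*sin(2*pi*u)/(2*pi) + u*sin(2*pi*u)/(2*pi) - u*cos(2*pi*u)/(2*pi**2) + sin(2*pi*u)/(4*pi**3) + cos(2*pi*u)/(4*pi**2); evaluating from 0 to 3: ∫_{0}^{3} (-u**2 + u) cos(2*pi*u) du = (-5/(4*pi**2)) - (1/(4*pi**2)) = -3/(2*pi**2).
Hence a_6 = (2/3)·(-3/(2*pi**2)) = -1/pi**2.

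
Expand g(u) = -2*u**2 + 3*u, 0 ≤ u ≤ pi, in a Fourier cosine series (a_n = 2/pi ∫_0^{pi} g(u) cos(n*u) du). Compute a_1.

a_1 = 2/pi ∫_0^{pi} (-2*u**2 + 3*u) cos(u) du.
Integrating by parts twice (tabular method), an antiderivative of (-2*u**2 + 3*u) cos(u) is -2*u**2*sin(u) + 3*u*sin(u) - 4*u*cos(u) + 4*sin(u) + 3*cos(u); evaluating from 0 to pi: ∫_{0}^{pi} (-2*u**2 + 3*u) cos(u) du = (-3 + 4*pi) - (3) = -6 + 4*pi.
Hence a_1 = (2/pi)·(-6 + 4*pi) = 8 - 12/pi.

8 - 12/pi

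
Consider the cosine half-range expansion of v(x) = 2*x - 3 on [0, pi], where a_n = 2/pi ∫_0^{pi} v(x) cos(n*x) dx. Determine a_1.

a_1 = 2/pi ∫_0^{pi} (2*x - 3) cos(x) dx.
Integrating by parts (boundary term plus one more integral), an antiderivative of (2*x - 3) cos(x) is 2*x*sin(x) - 3*sin(x) + 2*cos(x); evaluating from 0 to pi: ∫_{0}^{pi} (2*x - 3) cos(x) dx = (-2) - (2) = -4.
Hence a_1 = (2/pi)·(-4) = -8/pi.

-8/pi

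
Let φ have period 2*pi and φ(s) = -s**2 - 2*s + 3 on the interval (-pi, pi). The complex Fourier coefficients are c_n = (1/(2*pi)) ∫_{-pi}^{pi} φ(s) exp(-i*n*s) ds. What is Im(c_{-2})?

1

Since φ is real-valued, Im(c_{-2}) = -(1/(2*pi)) ∫_{-pi}^{pi} φ(s) sin(-2*s) ds = b_{2}/2.
Integrating by parts twice (tabular method), an antiderivative of (-s**2 - 2*s + 3) sin(-2*s) is -s**2*cos(2*s)/2 + s*sin(2*s)/2 - s*cos(2*s) + sin(2*s)/2 + 7*cos(2*s)/4; evaluating from -pi to pi: ∫_{-pi}^{pi} (-s**2 - 2*s + 3) sin(-2*s) ds = (-pi**2/2 - pi + 7/4) - (-pi**2/2 + 7/4 + pi) = -2*pi.
Hence Im(c_{-2}) = (-1/(2*pi))·(-2*pi) = 1.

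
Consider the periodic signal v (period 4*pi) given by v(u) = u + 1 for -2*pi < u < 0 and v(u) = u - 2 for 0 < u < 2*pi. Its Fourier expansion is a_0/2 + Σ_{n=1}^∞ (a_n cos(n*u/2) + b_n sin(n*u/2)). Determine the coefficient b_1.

b_1 = (1/(2*pi)) ∫_{-2*pi}^{2*pi} v(u) sin(u/2) du.
Split the integral at the breakpoints.
Integrating by parts (boundary term plus one more integral), an antiderivative of (u + 1) sin(u/2) is -2*u*cos(u/2) + 4*sin(u/2) - 2*cos(u/2); evaluating from -2*pi to 0: ∫_{-2*pi}^{0} (u + 1) sin(u/2) du = (-2) - (2 - 4*pi) = -4 + 4*pi.
Integrating by parts (boundary term plus one more integral), an antiderivative of (u - 2) sin(u/2) is -2*u*cos(u/2) + 4*sin(u/2) + 4*cos(u/2); evaluating from 0 to 2*pi: ∫_{0}^{2*pi} (u - 2) sin(u/2) du = (-4 + 4*pi) - (4) = -8 + 4*pi.
Summing the pieces and multiplying by (1/(2*pi)) gives b_1 = 4 - 6/pi.

4 - 6/pi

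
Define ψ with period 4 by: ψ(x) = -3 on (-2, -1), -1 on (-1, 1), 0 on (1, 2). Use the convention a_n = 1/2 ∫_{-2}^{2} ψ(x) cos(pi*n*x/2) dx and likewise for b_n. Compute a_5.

a_5 = 1/2 ∫_{-2}^{2} ψ(x) cos(5*pi*x/2) dx.
Split the integral at the breakpoints.
Directly, an antiderivative of (-3) cos(5*pi*x/2) is -6*sin(5*pi*x/2)/(5*pi); evaluating from -2 to -1: ∫_{-2}^{-1} (-3) cos(5*pi*x/2) dx = (6/(5*pi)) - (0) = 6/(5*pi).
Directly, an antiderivative of (-1) cos(5*pi*x/2) is -2*sin(5*pi*x/2)/(5*pi); evaluating from -1 to 1: ∫_{-1}^{1} (-1) cos(5*pi*x/2) dx = (-2/(5*pi)) - (2/(5*pi)) = -4/(5*pi).
∫_{1}^{2} (0) cos(5*pi*x/2) dx = 0.
Summing the pieces and multiplying by (1/2) gives a_5 = 1/(5*pi).

1/(5*pi)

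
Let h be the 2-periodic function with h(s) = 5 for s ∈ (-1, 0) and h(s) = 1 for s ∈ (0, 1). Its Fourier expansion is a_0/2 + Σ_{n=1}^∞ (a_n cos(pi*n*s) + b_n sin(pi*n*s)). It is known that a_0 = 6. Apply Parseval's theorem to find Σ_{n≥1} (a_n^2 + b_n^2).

8

Parseval: a_0^2/2 + Σ_{n≥1} (a_n^2+b_n^2) = ∫_{-1}^{1} h(s)^2 ds = 26.
Subtract a_0^2/2 = 18: Σ (a_n^2+b_n^2) = 8.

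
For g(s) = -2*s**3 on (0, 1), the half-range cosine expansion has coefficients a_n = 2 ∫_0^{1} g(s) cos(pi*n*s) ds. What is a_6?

-1/(3*pi**2)

a_6 = 2 ∫_0^{1} (-2*s**3) cos(6*pi*s) ds.
Integrating by parts three times (tabular method), an antiderivative of (-2*s**3) cos(6*pi*s) is -s**3*sin(6*pi*s)/(3*pi) - s**2*cos(6*pi*s)/(6*pi**2) + s*sin(6*pi*s)/(18*pi**3) + cos(6*pi*s)/(108*pi**4); evaluating from 0 to 1: ∫_{0}^{1} (-2*s**3) cos(6*pi*s) ds = ((1 - 18*pi**2)/(108*pi**4)) - (1/(108*pi**4)) = -1/(6*pi**2).
Hence a_6 = 2·(-1/(6*pi**2)) = -1/(3*pi**2).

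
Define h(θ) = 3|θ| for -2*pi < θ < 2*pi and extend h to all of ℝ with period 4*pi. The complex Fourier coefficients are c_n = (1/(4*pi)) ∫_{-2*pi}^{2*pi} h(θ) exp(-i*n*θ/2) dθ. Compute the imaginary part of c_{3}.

Since h is real-valued, Im(c_{3}) = -(1/(4*pi)) ∫_{-2*pi}^{2*pi} h(θ) sin(3*θ/2) dθ = -b_{3}/2.
(h is even, so the integrand is odd over a symmetric interval and the integral vanishes.)

0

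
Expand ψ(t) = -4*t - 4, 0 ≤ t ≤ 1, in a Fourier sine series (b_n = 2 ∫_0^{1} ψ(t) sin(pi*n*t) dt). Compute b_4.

b_4 = 2 ∫_0^{1} (-4*t - 4) sin(4*pi*t) dt.
Integrating by parts (boundary term plus one more integral), an antiderivative of (-4*t - 4) sin(4*pi*t) is t*cos(4*pi*t)/pi - sin(4*pi*t)/(4*pi**2) + cos(4*pi*t)/pi; evaluating from 0 to 1: ∫_{0}^{1} (-4*t - 4) sin(4*pi*t) dt = (2/pi) - (1/pi) = 1/pi.
Hence b_4 = 2·(1/pi) = 2/pi.

2/pi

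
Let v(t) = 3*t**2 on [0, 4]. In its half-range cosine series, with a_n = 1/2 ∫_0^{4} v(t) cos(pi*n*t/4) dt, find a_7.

-192/(49*pi**2)

a_7 = 1/2 ∫_0^{4} (3*t**2) cos(7*pi*t/4) dt.
Integrating by parts twice (tabular method), an antiderivative of (3*t**2) cos(7*pi*t/4) is 12*t**2*sin(7*pi*t/4)/(7*pi) + 96*t*cos(7*pi*t/4)/(49*pi**2) - 384*sin(7*pi*t/4)/(343*pi**3); evaluating from 0 to 4: ∫_{0}^{4} (3*t**2) cos(7*pi*t/4) dt = (-384/(49*pi**2)) - (0) = -384/(49*pi**2).
Hence a_7 = (1/2)·(-384/(49*pi**2)) = -192/(49*pi**2).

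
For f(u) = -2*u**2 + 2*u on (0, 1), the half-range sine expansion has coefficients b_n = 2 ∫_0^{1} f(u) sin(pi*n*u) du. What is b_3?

16/(27*pi**3)

b_3 = 2 ∫_0^{1} (-2*u**2 + 2*u) sin(3*pi*u) du.
Integrating by parts twice (tabular method), an antiderivative of (-2*u**2 + 2*u) sin(3*pi*u) is 2*u**2*cos(3*pi*u)/(3*pi) - 4*u*sin(3*pi*u)/(9*pi**2) - 2*u*cos(3*pi*u)/(3*pi) + 2*sin(3*pi*u)/(9*pi**2) - 4*cos(3*pi*u)/(27*pi**3); evaluating from 0 to 1: ∫_{0}^{1} (-2*u**2 + 2*u) sin(3*pi*u) du = (4/(27*pi**3)) - (-4/(27*pi**3)) = 8/(27*pi**3).
Hence b_3 = 2·(8/(27*pi**3)) = 16/(27*pi**3).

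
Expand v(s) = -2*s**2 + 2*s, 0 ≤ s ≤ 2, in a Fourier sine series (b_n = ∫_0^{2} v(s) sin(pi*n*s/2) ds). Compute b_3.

b_3 = ∫_0^{2} (-2*s**2 + 2*s) sin(3*pi*s/2) ds.
Integrating by parts twice (tabular method), an antiderivative of (-2*s**2 + 2*s) sin(3*pi*s/2) is 4*s**2*cos(3*pi*s/2)/(3*pi) - 16*s*sin(3*pi*s/2)/(9*pi**2) - 4*s*cos(3*pi*s/2)/(3*pi) + 8*sin(3*pi*s/2)/(9*pi**2) - 32*cos(3*pi*s/2)/(27*pi**3); evaluating from 0 to 2: ∫_{0}^{2} (-2*s**2 + 2*s) sin(3*pi*s/2) ds = (8*(4 - 9*pi**2)/(27*pi**3)) - (-32/(27*pi**3)) = 8*(8 - 9*pi**2)/(27*pi**3).
Hence b_3 = 8*(8 - 9*pi**2)/(27*pi**3).

8*(8 - 9*pi**2)/(27*pi**3)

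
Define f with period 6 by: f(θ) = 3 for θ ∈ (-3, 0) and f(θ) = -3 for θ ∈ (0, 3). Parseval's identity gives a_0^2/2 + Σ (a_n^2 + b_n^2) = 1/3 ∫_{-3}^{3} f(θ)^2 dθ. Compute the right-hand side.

18

1/3 ∫_{-3}^{3} f(θ)^2 dθ = 1/3 · (54) = 18.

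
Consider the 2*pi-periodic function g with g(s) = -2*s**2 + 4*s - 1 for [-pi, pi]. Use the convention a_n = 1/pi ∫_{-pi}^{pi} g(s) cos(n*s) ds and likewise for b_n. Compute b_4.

-2

b_4 = 1/pi ∫_{-pi}^{pi} g(s) sin(4*s) ds.
Integrating by parts twice (tabular method), an antiderivative of (-2*s**2 + 4*s - 1) sin(4*s) is s**2*cos(4*s)/2 - s*sin(4*s)/4 - s*cos(4*s) + sin(4*s)/4 + 3*cos(4*s)/16; evaluating from -pi to pi: ∫_{-pi}^{pi} (-2*s**2 + 4*s - 1) sin(4*s) ds = (-pi + 3/16 + pi**2/2) - (3/16 + pi + pi**2/2) = -2*pi.
Hence b_4 = (1/pi)·(-2*pi) = -2.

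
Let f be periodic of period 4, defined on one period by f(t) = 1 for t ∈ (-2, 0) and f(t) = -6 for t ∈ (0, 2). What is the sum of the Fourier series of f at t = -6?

-5/2

t = -6 differs from t = 2 by -2 full period(s), and the series is 4-periodic.
At t = 2 the one-sided limits are f(2^-) = -6 and f(2^+) = 1.
By Dirichlet's theorem the series converges to their average, [(-6) + (1)]/2 = -5/2.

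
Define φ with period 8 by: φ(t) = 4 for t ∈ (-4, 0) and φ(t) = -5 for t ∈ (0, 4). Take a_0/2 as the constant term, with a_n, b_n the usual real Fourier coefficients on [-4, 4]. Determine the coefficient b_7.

-18/(7*pi)

b_7 = 1/4 ∫_{-4}^{4} φ(t) sin(7*pi*t/4) dt.
Split the integral at the breakpoints.
Directly, an antiderivative of (4) sin(7*pi*t/4) is -16*cos(7*pi*t/4)/(7*pi); evaluating from -4 to 0: ∫_{-4}^{0} (4) sin(7*pi*t/4) dt = (-16/(7*pi)) - (16/(7*pi)) = -32/(7*pi).
Directly, an antiderivative of (-5) sin(7*pi*t/4) is 20*cos(7*pi*t/4)/(7*pi); evaluating from 0 to 4: ∫_{0}^{4} (-5) sin(7*pi*t/4) dt = (-20/(7*pi)) - (20/(7*pi)) = -40/(7*pi).
Summing the pieces and multiplying by (1/4) gives b_7 = -18/(7*pi).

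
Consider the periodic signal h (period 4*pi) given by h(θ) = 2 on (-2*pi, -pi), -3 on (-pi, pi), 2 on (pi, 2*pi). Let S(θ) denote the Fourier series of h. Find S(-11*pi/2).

θ = -11*pi/2 differs from θ = -3*pi/2 by -1 full period(s), and the series is 4*pi-periodic.
h is continuous at θ = -3*pi/2 with value 2, so the series converges to 2 there.

2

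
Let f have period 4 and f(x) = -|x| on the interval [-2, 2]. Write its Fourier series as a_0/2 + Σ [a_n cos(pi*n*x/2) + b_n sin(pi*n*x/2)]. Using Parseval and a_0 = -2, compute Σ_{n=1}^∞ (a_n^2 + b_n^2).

Parseval: a_0^2/2 + Σ_{n≥1} (a_n^2+b_n^2) = 1/2 ∫_{-2}^{2} f(x)^2 dx = 8/3.
Subtract a_0^2/2 = 2: Σ (a_n^2+b_n^2) = 2/3.

2/3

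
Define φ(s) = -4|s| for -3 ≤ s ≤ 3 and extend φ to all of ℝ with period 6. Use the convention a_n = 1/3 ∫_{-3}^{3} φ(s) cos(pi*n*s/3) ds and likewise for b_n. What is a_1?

a_1 = 1/3 ∫_{-3}^{3} φ(s) cos(pi*s/3) ds.
φ is even and cos(pi*s/3) is even, so the integrand is even and a_1 = 2/3 ∫_0^{3} φ(s) cos(pi*s/3) ds.
Integrating by parts (boundary term plus one more integral), an antiderivative of (-4*s) cos(pi*s/3) is -12*s*sin(pi*s/3)/pi - 36*cos(pi*s/3)/pi**2; evaluating from 0 to 3: ∫_{0}^{3} (-4*s) cos(pi*s/3) ds = (36/pi**2) - (-36/pi**2) = 72/pi**2.
Hence a_1 = (2/3)·(72/pi**2) = 48/pi**2.

48/pi**2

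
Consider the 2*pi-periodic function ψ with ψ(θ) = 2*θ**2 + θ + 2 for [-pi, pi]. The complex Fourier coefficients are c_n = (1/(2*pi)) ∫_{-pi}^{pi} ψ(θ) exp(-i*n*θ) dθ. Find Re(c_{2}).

Since ψ is real-valued, Re(c_{2}) = (1/(2*pi)) ∫_{-pi}^{pi} ψ(θ) cos(2*θ) dθ = a_{2}/2.
Integrating by parts twice (tabular method), an antiderivative of (2*θ**2 + θ + 2) cos(2*θ) is θ**2*sin(2*θ) + θ*sin(2*θ)/2 + θ*cos(2*θ) + sin(2*θ)/2 + cos(2*θ)/4; evaluating from -pi to pi: ∫_{-pi}^{pi} (2*θ**2 + θ + 2) cos(2*θ) dθ = (1/4 + pi) - (1/4 - pi) = 2*pi.
Hence Re(c_{2}) = (1/(2*pi))·(2*pi) = 1.

1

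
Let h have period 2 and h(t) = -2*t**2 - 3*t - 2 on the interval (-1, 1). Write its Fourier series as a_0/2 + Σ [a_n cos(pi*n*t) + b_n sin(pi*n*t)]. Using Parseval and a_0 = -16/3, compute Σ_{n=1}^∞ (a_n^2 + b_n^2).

Parseval: a_0^2/2 + Σ_{n≥1} (a_n^2+b_n^2) = ∫_{-1}^{1} h(t)^2 dt = 314/15.
Subtract a_0^2/2 = 128/9: Σ (a_n^2+b_n^2) = 302/45.

302/45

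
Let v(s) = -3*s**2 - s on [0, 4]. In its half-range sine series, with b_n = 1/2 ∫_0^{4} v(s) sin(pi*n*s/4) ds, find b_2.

b_2 = 1/2 ∫_0^{4} (-3*s**2 - s) sin(pi*s/2) ds.
Integrating by parts twice (tabular method), an antiderivative of (-3*s**2 - s) sin(pi*s/2) is 6*s**2*cos(pi*s/2)/pi - 24*s*sin(pi*s/2)/pi**2 + 2*s*cos(pi*s/2)/pi - 4*sin(pi*s/2)/pi**2 - 48*cos(pi*s/2)/pi**3; evaluating from 0 to 4: ∫_{0}^{4} (-3*s**2 - s) sin(pi*s/2) ds = (-48/pi**3 + 104/pi) - (-48/pi**3) = 104/pi.
Hence b_2 = (1/2)·(104/pi) = 52/pi.

52/pi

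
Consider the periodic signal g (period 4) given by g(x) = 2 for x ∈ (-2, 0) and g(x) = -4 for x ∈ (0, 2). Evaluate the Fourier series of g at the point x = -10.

x = -10 differs from x = -2 by -2 full period(s), and the series is 4-periodic.
At x = -2 the one-sided limits are g(-2^-) = -4 and g(-2^+) = 2.
By Dirichlet's theorem the series converges to their average, [(-4) + (2)]/2 = -1.

-1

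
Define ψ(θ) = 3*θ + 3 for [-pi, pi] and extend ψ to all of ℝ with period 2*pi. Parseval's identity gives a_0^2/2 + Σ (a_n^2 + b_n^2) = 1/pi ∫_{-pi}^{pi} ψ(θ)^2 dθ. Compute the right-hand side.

18 + 6*pi**2

1/pi ∫_{-pi}^{pi} ψ(θ)^2 dθ = 1/pi · (6*pi*(3 + pi**2)) = 18 + 6*pi**2.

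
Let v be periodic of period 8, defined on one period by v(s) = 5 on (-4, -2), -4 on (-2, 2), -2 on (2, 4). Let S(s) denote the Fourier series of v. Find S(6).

1/2

s = 6 differs from s = -2 by 1 full period(s), and the series is 8-periodic.
At s = -2 the one-sided limits are v(-2^-) = 5 and v(-2^+) = -4.
By Dirichlet's theorem the series converges to their average, [(5) + (-4)]/2 = 1/2.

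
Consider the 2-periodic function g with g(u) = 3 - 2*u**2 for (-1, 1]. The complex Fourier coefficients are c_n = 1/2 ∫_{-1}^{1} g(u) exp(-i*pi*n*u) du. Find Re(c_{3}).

Since g is real-valued, Re(c_{3}) = 1/2 ∫_{-1}^{1} g(u) cos(3*pi*u) du = a_{3}/2.
g is even and cos(3*pi*u) is even, so the integrand is even: ∫_{-1}^{1} g(u) cos(3*pi*u) du = 2∫_0^{1} g(u) cos(3*pi*u) du.
Integrating by parts twice (tabular method), an antiderivative of (3 - 2*u**2) cos(3*pi*u) is -2*u**2*sin(3*pi*u)/(3*pi) - 4*u*cos(3*pi*u)/(9*pi**2) + 4*sin(3*pi*u)/(27*pi**3) + sin(3*pi*u)/pi; evaluating from 0 to 1: ∫_{0}^{1} (3 - 2*u**2) cos(3*pi*u) du = (4/(9*pi**2)) - (0) = 4/(9*pi**2).
So ∫_{-1}^{1} g(u) cos(3*pi*u) du = 8/(9*pi**2).
Hence Re(c_{3}) = (1/2)·(8/(9*pi**2)) = 4/(9*pi**2).

4/(9*pi**2)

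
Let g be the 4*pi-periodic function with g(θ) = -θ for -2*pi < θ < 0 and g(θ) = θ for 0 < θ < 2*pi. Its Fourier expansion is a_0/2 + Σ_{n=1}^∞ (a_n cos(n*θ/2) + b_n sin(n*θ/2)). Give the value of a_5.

-8/(25*pi)

a_5 = (1/(2*pi)) ∫_{-2*pi}^{2*pi} g(θ) cos(5*θ/2) dθ.
g is even and cos(5*θ/2) is even, so the integrand is even and a_5 = 1/pi ∫_0^{2*pi} g(θ) cos(5*θ/2) dθ.
Integrating by parts (boundary term plus one more integral), an antiderivative of (θ) cos(5*θ/2) is 2*θ*sin(5*θ/2)/5 + 4*cos(5*θ/2)/25; evaluating from 0 to 2*pi: ∫_{0}^{2*pi} (θ) cos(5*θ/2) dθ = (-4/25) - (4/25) = -8/25.
Hence a_5 = (1/pi)·(-8/25) = -8/(25*pi).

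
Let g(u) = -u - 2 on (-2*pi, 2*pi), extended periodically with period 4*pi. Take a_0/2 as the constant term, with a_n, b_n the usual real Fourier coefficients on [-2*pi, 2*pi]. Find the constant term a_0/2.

-2

a_0 = (1/(2*pi)) ∫_{-2*pi}^{2*pi} g(u) du = (1/(2*pi)) · (-8*pi) = -4.
So the constant term a_0/2 = -2.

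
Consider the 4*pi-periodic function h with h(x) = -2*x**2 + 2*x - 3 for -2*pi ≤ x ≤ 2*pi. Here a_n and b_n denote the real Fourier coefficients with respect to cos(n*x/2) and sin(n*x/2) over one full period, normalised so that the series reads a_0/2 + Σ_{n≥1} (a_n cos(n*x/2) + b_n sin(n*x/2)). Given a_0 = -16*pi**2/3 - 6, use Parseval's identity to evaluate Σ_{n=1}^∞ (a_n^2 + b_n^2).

32*pi**2*(15 + 16*pi**2)/45

Parseval: a_0^2/2 + Σ_{n≥1} (a_n^2+b_n^2) = (1/(2*pi)) ∫_{-2*pi}^{2*pi} h(x)^2 dx = 18 + 128*pi**2/3 + 128*pi**4/5.
Subtract a_0^2/2 = 2*(9 + 8*pi**2)**2/9: Σ (a_n^2+b_n^2) = 32*pi**2*(15 + 16*pi**2)/45.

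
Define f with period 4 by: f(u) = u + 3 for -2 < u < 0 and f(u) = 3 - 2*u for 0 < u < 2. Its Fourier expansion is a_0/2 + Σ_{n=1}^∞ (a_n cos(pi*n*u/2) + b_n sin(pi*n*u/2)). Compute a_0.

a_0 = 1/2 ∫_{-2}^{2} f(u) du = 1/2 · (6) = 3.

3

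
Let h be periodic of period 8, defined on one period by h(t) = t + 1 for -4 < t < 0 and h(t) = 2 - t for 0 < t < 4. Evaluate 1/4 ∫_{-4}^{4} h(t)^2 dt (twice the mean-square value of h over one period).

11/3

1/4 ∫_{-4}^{4} h(t)^2 dt = 1/4 · (44/3) = 11/3.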